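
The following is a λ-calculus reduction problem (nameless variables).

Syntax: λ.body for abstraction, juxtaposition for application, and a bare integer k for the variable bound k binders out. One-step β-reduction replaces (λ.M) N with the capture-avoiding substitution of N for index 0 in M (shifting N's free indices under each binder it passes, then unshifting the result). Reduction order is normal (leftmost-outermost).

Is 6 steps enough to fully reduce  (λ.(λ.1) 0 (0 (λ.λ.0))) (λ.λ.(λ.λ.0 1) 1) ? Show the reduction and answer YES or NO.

  start: (λ.(λ.1) 0 (0 (λ.λ.0))) (λ.λ.(λ.λ.0 1) 1)
  [1] (λ.λ.λ.(λ.λ.0 1) 1) (λ.λ.(λ.λ.0 1) 1) ((λ.λ.(λ.λ.0 1) 1) (λ.λ.0))
  [2] (λ.λ.(λ.λ.0 1) 1) ((λ.λ.(λ.λ.0 1) 1) (λ.λ.0))
  [3] λ.(λ.λ.0 1) ((λ.λ.(λ.λ.0 1) 1) (λ.λ.0))
  [4] λ.λ.0 ((λ.λ.(λ.λ.0 1) 1) (λ.λ.0))
  [5] λ.λ.0 (λ.(λ.λ.0 1) (λ.λ.0))
  [6] λ.λ.0 (λ.λ.0 (λ.λ.0))

Answer: YES — reaches normal form λ.λ.0 (λ.λ.0 (λ.λ.0)) in 6 ≤ 6 steps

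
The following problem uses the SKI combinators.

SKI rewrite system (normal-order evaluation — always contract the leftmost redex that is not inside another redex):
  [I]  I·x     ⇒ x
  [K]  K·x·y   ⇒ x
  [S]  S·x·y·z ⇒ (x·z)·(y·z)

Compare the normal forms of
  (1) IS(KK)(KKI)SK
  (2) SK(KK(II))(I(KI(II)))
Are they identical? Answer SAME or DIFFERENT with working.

Term A:
  start: IS(KK)(KKI)SK
  step 1: S(KK)(KKI)SK
  step 2: KKS(KKIS)K
  step 3: K(KKIS)K
  step 4: KKIS
  step 5: KS

Term B:
  start: SK(KK(II))(I(KI(II)))
  step 1: K(I(KI(II)))(KK(II)(I(KI(II))))
  step 2: I(KI(II))
  step 3: KI(II)
  step 4: I

Answer: DIFFERENT — A ⇓ KS, B ⇓ I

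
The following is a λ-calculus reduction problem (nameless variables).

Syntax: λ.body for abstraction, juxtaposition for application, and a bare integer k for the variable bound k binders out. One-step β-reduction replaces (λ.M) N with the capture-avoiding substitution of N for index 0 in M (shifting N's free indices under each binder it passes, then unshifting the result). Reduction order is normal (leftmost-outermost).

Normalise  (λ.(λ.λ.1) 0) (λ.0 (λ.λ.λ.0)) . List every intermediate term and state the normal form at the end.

Answer: normal form = λ.λ.0 (λ.λ.λ.0)  (in 2 steps)

Working:
  start: (λ.(λ.λ.1) 0) (λ.0 (λ.λ.λ.0))
  →1  (λ.λ.1) (λ.0 (λ.λ.λ.0))
  →2  λ.λ.0 (λ.λ.λ.0)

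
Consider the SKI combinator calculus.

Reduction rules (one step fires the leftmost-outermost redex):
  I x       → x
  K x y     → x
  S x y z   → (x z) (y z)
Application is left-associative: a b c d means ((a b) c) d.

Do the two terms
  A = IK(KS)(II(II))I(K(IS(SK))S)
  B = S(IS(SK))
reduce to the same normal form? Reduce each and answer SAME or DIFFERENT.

Term A:
  start: IK(KS)(II(II))I(K(IS(SK))S)
  →1  K(KS)(II(II))I(K(IS(SK))S)
  →2  KSI(K(IS(SK))S)
  →3  S(K(IS(SK))S)
  →4  S(IS(SK))
  →5  S(S(SK))

Term B:
  start: S(IS(SK))
  →1  S(S(SK))

Answer: SAME — A ⇓ S(S(SK)), B ⇓ S(S(SK))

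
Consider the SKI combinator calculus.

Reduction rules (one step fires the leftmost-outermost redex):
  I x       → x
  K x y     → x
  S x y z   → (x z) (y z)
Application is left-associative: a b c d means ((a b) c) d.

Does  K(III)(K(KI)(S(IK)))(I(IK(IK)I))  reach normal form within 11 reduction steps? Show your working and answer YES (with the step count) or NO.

Answer: YES — reaches normal form K in 8 ≤ 11 steps

Reduction:
  start: K(III)(K(KI)(S(IK)))(I(IK(IK)I))
  →1  III(I(IK(IK)I))
  →2  II(I(IK(IK)I))
  →3  I(I(IK(IK)I))
  →4  I(IK(IK)I)
  →5  IK(IK)I
  →6  K(IK)I
  →7  IK
  →8  K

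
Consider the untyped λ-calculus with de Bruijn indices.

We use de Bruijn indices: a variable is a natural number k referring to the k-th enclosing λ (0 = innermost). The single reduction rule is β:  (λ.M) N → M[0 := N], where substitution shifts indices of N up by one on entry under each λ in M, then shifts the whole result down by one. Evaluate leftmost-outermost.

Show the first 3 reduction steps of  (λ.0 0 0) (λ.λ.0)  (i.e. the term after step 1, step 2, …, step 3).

  start: (λ.0 0 0) (λ.λ.0)
  →1  (λ.λ.0) (λ.λ.0) (λ.λ.0)
  →2  (λ.0) (λ.λ.0)
  →3  λ.λ.0

Answer: after 3 steps: λ.λ.0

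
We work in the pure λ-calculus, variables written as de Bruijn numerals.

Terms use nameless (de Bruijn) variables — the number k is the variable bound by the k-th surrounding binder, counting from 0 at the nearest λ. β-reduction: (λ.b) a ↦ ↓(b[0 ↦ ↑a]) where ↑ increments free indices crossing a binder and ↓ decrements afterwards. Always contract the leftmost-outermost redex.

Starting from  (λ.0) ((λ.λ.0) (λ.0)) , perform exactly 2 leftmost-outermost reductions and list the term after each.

  start: (λ.0) ((λ.λ.0) (λ.0))
  [1] (λ.λ.0) (λ.0)
  [2] λ.0

Answer: after 2 steps: λ.0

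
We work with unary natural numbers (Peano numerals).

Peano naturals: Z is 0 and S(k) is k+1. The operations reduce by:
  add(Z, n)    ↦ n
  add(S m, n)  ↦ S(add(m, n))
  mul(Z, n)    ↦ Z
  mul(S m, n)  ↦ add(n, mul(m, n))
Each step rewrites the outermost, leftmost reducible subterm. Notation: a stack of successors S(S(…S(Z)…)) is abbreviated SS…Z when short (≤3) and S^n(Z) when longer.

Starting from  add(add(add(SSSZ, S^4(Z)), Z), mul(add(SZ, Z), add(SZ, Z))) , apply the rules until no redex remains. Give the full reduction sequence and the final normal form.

Answer: normal form = S^8(Z)  (in 28 steps)

Working:
  start: add(add(add(SSSZ, S^4(Z)), Z), mul(add(SZ, Z), add(SZ, Z)))
  [1] add(add(S(add(SSZ, S^4(Z))), Z), mul(add(SZ, Z), add(SZ, Z)))
  [2] add(S(add(add(SSZ, S^4(Z)), Z)), mul(add(SZ, Z), add(SZ, Z)))
  [3] S(add(add(add(SSZ, S^4(Z)), Z), mul(add(SZ, Z), add(SZ, Z))))
  [4] S(add(add(S(add(SZ, S^4(Z))), Z), mul(add(SZ, Z), add(SZ, Z))))
  [5] S(add(S(add(add(SZ, S^4(Z)), Z)), mul(add(SZ, Z), add(SZ, Z))))
  [6] S(S(add(add(add(SZ, S^4(Z)), Z), mul(add(SZ, Z), add(SZ, Z)))))
  [7] S(S(add(add(S(add(Z, S^4(Z))), Z), mul(add(SZ, Z), add(SZ, Z)))))
  [8] S(S(add(S(add(add(Z, S^4(Z)), Z)), mul(add(SZ, Z), add(SZ, Z)))))
  [9] S(S(S(add(add(add(Z, S^4(Z)), Z), mul(add(SZ, Z), add(SZ, Z))))))
  [10] S(S(S(add(add(S^4(Z), Z), mul(add(SZ, Z), add(SZ, Z))))))
  [11] S(S(S(add(S(add(SSSZ, Z)), mul(add(SZ, Z), add(SZ, Z))))))
  [12] S(S(S(S(add(add(SSSZ, Z), mul(add(SZ, Z), add(SZ, Z)))))))
  [13] S(S(S(S(add(S(add(SSZ, Z)), mul(add(SZ, Z), add(SZ, Z)))))))
  [14] S(S(S(S(S(add(add(SSZ, Z), mul(add(SZ, Z), add(SZ, Z))))))))
  [15] S(S(S(S(S(add(S(add(SZ, Z)), mul(add(SZ, Z), add(SZ, Z))))))))
  [16] S(S(S(S(S(S(add(add(SZ, Z), mul(add(SZ, Z), add(SZ, Z)))))))))
  [17] S(S(S(S(S(S(add(S(add(Z, Z)), mul(add(SZ, Z), add(SZ, Z)))))))))
  [18] S(S(S(S(S(S(S(add(add(Z, Z), mul(add(SZ, Z), add(SZ, Z))))))))))
  [19] S(S(S(S(S(S(S(add(Z, mul(add(SZ, Z), add(SZ, Z))))))))))
  [20] S(S(S(S(S(S(S(mul(add(SZ, Z), add(SZ, Z)))))))))
  [21] S(S(S(S(S(S(S(mul(S(add(Z, Z)), add(SZ, Z)))))))))
  [22] S(S(S(S(S(S(S(add(add(SZ, Z), mul(add(Z, Z), add(SZ, Z))))))))))
  [23] S(S(S(S(S(S(S(add(S(add(Z, Z)), mul(add(Z, Z), add(SZ, Z))))))))))
  [24] S(S(S(S(S(S(S(S(add(add(Z, Z), mul(add(Z, Z), add(SZ, Z)))))))))))
  [25] S(S(S(S(S(S(S(S(add(Z, mul(add(Z, Z), add(SZ, Z)))))))))))
  [26] S(S(S(S(S(S(S(S(mul(add(Z, Z), add(SZ, Z))))))))))
  [27] S(S(S(S(S(S(S(S(mul(Z, add(SZ, Z))))))))))
  [28] S^8(Z)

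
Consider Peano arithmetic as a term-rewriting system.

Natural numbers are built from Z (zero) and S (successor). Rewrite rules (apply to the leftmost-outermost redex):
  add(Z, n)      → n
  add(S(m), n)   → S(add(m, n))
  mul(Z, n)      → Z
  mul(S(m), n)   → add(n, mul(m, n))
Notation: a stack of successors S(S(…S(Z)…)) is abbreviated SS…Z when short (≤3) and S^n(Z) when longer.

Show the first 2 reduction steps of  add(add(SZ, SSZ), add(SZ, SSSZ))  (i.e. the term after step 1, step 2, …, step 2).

  start: add(add(SZ, SSZ), add(SZ, SSSZ))
  →1  add(S(add(Z, SSZ)), add(SZ, SSSZ))
  →2  S(add(add(Z, SSZ), add(SZ, SSSZ)))

Answer: after 2 steps: S(add(add(Z, SSZ), add(SZ, SSSZ)))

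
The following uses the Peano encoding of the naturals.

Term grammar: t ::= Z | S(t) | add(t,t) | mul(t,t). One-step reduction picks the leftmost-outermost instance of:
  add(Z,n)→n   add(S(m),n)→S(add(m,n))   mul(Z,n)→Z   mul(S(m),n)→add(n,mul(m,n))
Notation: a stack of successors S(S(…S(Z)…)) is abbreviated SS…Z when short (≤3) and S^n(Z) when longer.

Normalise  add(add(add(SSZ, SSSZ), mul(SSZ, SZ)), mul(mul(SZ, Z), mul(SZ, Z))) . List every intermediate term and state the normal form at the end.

  start: add(add(add(SSZ, SSSZ), mul(SSZ, SZ)), mul(mul(SZ, Z), mul(SZ, Z)))
  step 1: add(add(S(add(SZ, SSSZ)), mul(SSZ, SZ)), mul(mul(SZ, Z), mul(SZ, Z)))
  step 2: add(S(add(add(SZ, SSSZ), mul(SSZ, SZ))), mul(mul(SZ, Z), mul(SZ, Z)))
  step 3: S(add(add(add(SZ, SSSZ), mul(SSZ, SZ)), mul(mul(SZ, Z), mul(SZ, Z))))
  step 4: S(add(add(S(add(Z, SSSZ)), mul(SSZ, SZ)), mul(mul(SZ, Z), mul(SZ, Z))))
  step 5: S(add(S(add(add(Z, SSSZ), mul(SSZ, SZ))), mul(mul(SZ, Z), mul(SZ, Z))))
  step 6: S(S(add(add(add(Z, SSSZ), mul(SSZ, SZ)), mul(mul(SZ, Z), mul(SZ, Z)))))
  step 7: S(S(add(add(SSSZ, mul(SSZ, SZ)), mul(mul(SZ, Z), mul(SZ, Z)))))
  step 8: S(S(add(S(add(SSZ, mul(SSZ, SZ))), mul(mul(SZ, Z), mul(SZ, Z)))))
  step 9: S(S(S(add(add(SSZ, mul(SSZ, SZ)), mul(mul(SZ, Z), mul(SZ, Z))))))
  step 10: S(S(S(add(S(add(SZ, mul(SSZ, SZ))), mul(mul(SZ, Z), mul(SZ, Z))))))
  step 11: S(S(S(S(add(add(SZ, mul(SSZ, SZ)), mul(mul(SZ, Z), mul(SZ, Z)))))))
  step 12: S(S(S(S(add(S(add(Z, mul(SSZ, SZ))), mul(mul(SZ, Z), mul(SZ, Z)))))))
  step 13: S(S(S(S(S(add(add(Z, mul(SSZ, SZ)), mul(mul(SZ, Z), mul(SZ, Z))))))))
  step 14: S(S(S(S(S(add(mul(SSZ, SZ), mul(mul(SZ, Z), mul(SZ, Z))))))))
  step 15: S(S(S(S(S(add(add(SZ, mul(SZ, SZ)), mul(mul(SZ, Z), mul(SZ, Z))))))))
  step 16: S(S(S(S(S(add(S(add(Z, mul(SZ, SZ))), mul(mul(SZ, Z), mul(SZ, Z))))))))
  step 17: S(S(S(S(S(S(add(add(Z, mul(SZ, SZ)), mul(mul(SZ, Z), mul(SZ, Z)))))))))
  step 18: S(S(S(S(S(S(add(mul(SZ, SZ), mul(mul(SZ, Z), mul(SZ, Z)))))))))
  step 19: S(S(S(S(S(S(add(add(SZ, mul(Z, SZ)), mul(mul(SZ, Z), mul(SZ, Z)))))))))
  step 20: S(S(S(S(S(S(add(S(add(Z, mul(Z, SZ))), mul(mul(SZ, Z), mul(SZ, Z)))))))))
  step 21: S(S(S(S(S(S(S(add(add(Z, mul(Z, SZ)), mul(mul(SZ, Z), mul(SZ, Z))))))))))
  step 22: S(S(S(S(S(S(S(add(mul(Z, SZ), mul(mul(SZ, Z), mul(SZ, Z))))))))))
  step 23: S(S(S(S(S(S(S(add(Z, mul(mul(SZ, Z), mul(SZ, Z))))))))))
  step 24: S(S(S(S(S(S(S(mul(mul(SZ, Z), mul(SZ, Z)))))))))
  step 25: S(S(S(S(S(S(S(mul(add(Z, mul(Z, Z)), mul(SZ, Z)))))))))
  step 26: S(S(S(S(S(S(S(mul(mul(Z, Z), mul(SZ, Z)))))))))
  step 27: S(S(S(S(S(S(S(mul(Z, mul(SZ, Z)))))))))
  step 28: S^7(Z)

Answer: normal form = S^7(Z)  (in 28 steps)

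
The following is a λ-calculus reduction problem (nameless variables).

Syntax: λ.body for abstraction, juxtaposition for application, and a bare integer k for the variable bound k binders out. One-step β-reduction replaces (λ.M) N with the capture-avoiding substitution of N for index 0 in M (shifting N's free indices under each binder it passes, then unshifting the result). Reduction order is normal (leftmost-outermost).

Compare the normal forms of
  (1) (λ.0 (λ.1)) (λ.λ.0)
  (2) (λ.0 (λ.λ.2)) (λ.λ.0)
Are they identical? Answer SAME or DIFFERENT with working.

Answer: SAME — A ⇓ λ.0, B ⇓ λ.0

Working:
Term A:
  start: (λ.0 (λ.1)) (λ.λ.0)
  [1] (λ.λ.0) (λ.λ.λ.0)
  [2] λ.0

Term B:
  start: (λ.0 (λ.λ.2)) (λ.λ.0)
  [1] (λ.λ.0) (λ.λ.λ.λ.0)
  [2] λ.0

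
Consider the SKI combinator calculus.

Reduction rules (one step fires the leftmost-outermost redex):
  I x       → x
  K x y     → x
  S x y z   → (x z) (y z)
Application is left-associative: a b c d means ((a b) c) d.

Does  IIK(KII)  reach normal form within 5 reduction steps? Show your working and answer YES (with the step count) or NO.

  start: IIK(KII)
  →1  IK(KII)
  →2  K(KII)
  →3  KI

Answer: YES — reaches normal form KI in 3 ≤ 5 steps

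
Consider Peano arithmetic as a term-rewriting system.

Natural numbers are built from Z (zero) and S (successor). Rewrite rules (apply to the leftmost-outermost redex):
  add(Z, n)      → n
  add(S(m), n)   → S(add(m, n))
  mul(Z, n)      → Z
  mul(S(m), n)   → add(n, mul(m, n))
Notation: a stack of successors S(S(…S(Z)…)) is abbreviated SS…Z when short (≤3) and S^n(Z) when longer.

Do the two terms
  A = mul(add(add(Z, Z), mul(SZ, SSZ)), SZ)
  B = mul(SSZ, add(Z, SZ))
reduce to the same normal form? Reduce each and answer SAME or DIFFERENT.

Term A:
  start: mul(add(add(Z, Z), mul(SZ, SSZ)), SZ)
  [1] mul(add(Z, mul(SZ, SSZ)), SZ)
  [2] mul(mul(SZ, SSZ), SZ)
  [3] mul(add(SSZ, mul(Z, SSZ)), SZ)
  [4] mul(S(add(SZ, mul(Z, SSZ))), SZ)
  [5] add(SZ, mul(add(SZ, mul(Z, SSZ)), SZ))
  [6] S(add(Z, mul(add(SZ, mul(Z, SSZ)), SZ)))
  [7] S(mul(add(SZ, mul(Z, SSZ)), SZ))
  [8] S(mul(S(add(Z, mul(Z, SSZ))), SZ))
  [9] S(add(SZ, mul(add(Z, mul(Z, SSZ)), SZ)))
  [10] S(S(add(Z, mul(add(Z, mul(Z, SSZ)), SZ))))
  [11] S(S(mul(add(Z, mul(Z, SSZ)), SZ)))
  [12] S(S(mul(mul(Z, SSZ), SZ)))
  [13] S(S(mul(Z, SZ)))
  [14] SSZ

Term B:
  start: mul(SSZ, add(Z, SZ))
  [1] add(add(Z, SZ), mul(SZ, add(Z, SZ)))
  [2] add(SZ, mul(SZ, add(Z, SZ)))
  [3] S(add(Z, mul(SZ, add(Z, SZ))))
  [4] S(mul(SZ, add(Z, SZ)))
  [5] S(add(add(Z, SZ), mul(Z, add(Z, SZ))))
  [6] S(add(SZ, mul(Z, add(Z, SZ))))
  [7] S(S(add(Z, mul(Z, add(Z, SZ)))))
  [8] S(S(mul(Z, add(Z, SZ))))
  [9] SSZ

Answer: SAME — A ⇓ SSZ, B ⇓ SSZ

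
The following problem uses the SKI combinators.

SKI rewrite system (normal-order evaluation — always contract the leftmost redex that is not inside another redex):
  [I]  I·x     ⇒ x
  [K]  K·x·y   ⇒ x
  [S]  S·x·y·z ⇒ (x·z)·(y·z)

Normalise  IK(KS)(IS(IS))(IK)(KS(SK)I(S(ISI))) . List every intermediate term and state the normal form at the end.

Answer: normal form = S(SI(S(SI)))  (in 5 steps)

Derivation:
  start: IK(KS)(IS(IS))(IK)(KS(SK)I(S(ISI)))
  step 1: K(KS)(IS(IS))(IK)(KS(SK)I(S(ISI)))
  step 2: KS(IK)(KS(SK)I(S(ISI)))
  step 3: S(KS(SK)I(S(ISI)))
  step 4: S(SI(S(ISI)))
  step 5: S(SI(S(SI)))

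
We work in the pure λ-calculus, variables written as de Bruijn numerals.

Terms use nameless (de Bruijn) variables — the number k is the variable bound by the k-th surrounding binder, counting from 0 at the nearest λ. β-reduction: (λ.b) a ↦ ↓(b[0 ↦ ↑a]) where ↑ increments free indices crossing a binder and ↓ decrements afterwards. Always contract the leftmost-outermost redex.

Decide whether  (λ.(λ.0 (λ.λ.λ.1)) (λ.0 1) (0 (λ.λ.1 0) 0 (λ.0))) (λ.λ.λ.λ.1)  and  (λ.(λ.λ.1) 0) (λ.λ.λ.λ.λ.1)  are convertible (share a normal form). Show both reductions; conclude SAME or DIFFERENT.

Answer: DIFFERENT — A ⇓ λ.λ.λ.0, B ⇓ λ.λ.λ.λ.λ.λ.1

Reduction:
Term A:
  start: (λ.(λ.0 (λ.λ.λ.1)) (λ.0 1) (0 (λ.λ.1 0) 0 (λ.0))) (λ.λ.λ.λ.1)
  step 1: (λ.0 (λ.λ.λ.1)) (λ.0 (λ.λ.λ.λ.1)) ((λ.λ.λ.λ.1) (λ.λ.1 0) (λ.λ.λ.λ.1) (λ.0))
  step 2: (λ.0 (λ.λ.λ.λ.1)) (λ.λ.λ.1) ((λ.λ.λ.λ.1) (λ.λ.1 0) (λ.λ.λ.λ.1) (λ.0))
  step 3: (λ.λ.λ.1) (λ.λ.λ.λ.1) ((λ.λ.λ.λ.1) (λ.λ.1 0) (λ.λ.λ.λ.1) (λ.0))
  step 4: (λ.λ.1) ((λ.λ.λ.λ.1) (λ.λ.1 0) (λ.λ.λ.λ.1) (λ.0))
  step 5: λ.(λ.λ.λ.λ.1) (λ.λ.1 0) (λ.λ.λ.λ.1) (λ.0)
  step 6: λ.(λ.λ.λ.1) (λ.λ.λ.λ.1) (λ.0)
  step 7: λ.(λ.λ.1) (λ.0)
  step 8: λ.λ.λ.0

Term B:
  start: (λ.(λ.λ.1) 0) (λ.λ.λ.λ.λ.1)
  step 1: (λ.λ.1) (λ.λ.λ.λ.λ.1)
  step 2: λ.λ.λ.λ.λ.λ.1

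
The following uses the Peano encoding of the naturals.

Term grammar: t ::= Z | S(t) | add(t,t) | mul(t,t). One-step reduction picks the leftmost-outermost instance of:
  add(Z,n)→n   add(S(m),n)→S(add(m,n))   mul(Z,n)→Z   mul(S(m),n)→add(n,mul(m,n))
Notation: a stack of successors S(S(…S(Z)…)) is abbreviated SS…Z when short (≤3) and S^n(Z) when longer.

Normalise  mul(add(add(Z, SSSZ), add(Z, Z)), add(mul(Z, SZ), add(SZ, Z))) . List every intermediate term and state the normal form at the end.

Answer: normal form = SSSZ  (in 28 steps)

Reduction:
  start: mul(add(add(Z, SSSZ), add(Z, Z)), add(mul(Z, SZ), add(SZ, Z)))
  →1  mul(add(SSSZ, add(Z, Z)), add(mul(Z, SZ), add(SZ, Z)))
  →2  mul(S(add(SSZ, add(Z, Z))), add(mul(Z, SZ), add(SZ, Z)))
  →3  add(add(mul(Z, SZ), add(SZ, Z)), mul(add(SSZ, add(Z, Z)), add(mul(Z, SZ), add(SZ, Z))))
  →4  add(add(Z, add(SZ, Z)), mul(add(SSZ, add(Z, Z)), add(mul(Z, SZ), add(SZ, Z))))
  →5  add(add(SZ, Z), mul(add(SSZ, add(Z, Z)), add(mul(Z, SZ), add(SZ, Z))))
  →6  add(S(add(Z, Z)), mul(add(SSZ, add(Z, Z)), add(mul(Z, SZ), add(SZ, Z))))
  →7  S(add(add(Z, Z), mul(add(SSZ, add(Z, Z)), add(mul(Z, SZ), add(SZ, Z)))))
  →8  S(add(Z, mul(add(SSZ, add(Z, Z)), add(mul(Z, SZ), add(SZ, Z)))))
  →9  S(mul(add(SSZ, add(Z, Z)), add(mul(Z, SZ), add(SZ, Z))))
  →10  S(mul(S(add(SZ, add(Z, Z))), add(mul(Z, SZ), add(SZ, Z))))
  →11  S(add(add(mul(Z, SZ), add(SZ, Z)), mul(add(SZ, add(Z, Z)), add(mul(Z, SZ), add(SZ, Z)))))
  →12  S(add(add(Z, add(SZ, Z)), mul(add(SZ, add(Z, Z)), add(mul(Z, SZ), add(SZ, Z)))))
  →13  S(add(add(SZ, Z), mul(add(SZ, add(Z, Z)), add(mul(Z, SZ), add(SZ, Z)))))
  →14  S(add(S(add(Z, Z)), mul(add(SZ, add(Z, Z)), add(mul(Z, SZ), add(SZ, Z)))))
  →15  S(S(add(add(Z, Z), mul(add(SZ, add(Z, Z)), add(mul(Z, SZ), add(SZ, Z))))))
  →16  S(S(add(Z, mul(add(SZ, add(Z, Z)), add(mul(Z, SZ), add(SZ, Z))))))
  →17  S(S(mul(add(SZ, add(Z, Z)), add(mul(Z, SZ), add(SZ, Z)))))
  →18  S(S(mul(S(add(Z, add(Z, Z))), add(mul(Z, SZ), add(SZ, Z)))))
  →19  S(S(add(add(mul(Z, SZ), add(SZ, Z)), mul(add(Z, add(Z, Z)), add(mul(Z, SZ), add(SZ, Z))))))
  →20  S(S(add(add(Z, add(SZ, Z)), mul(add(Z, add(Z, Z)), add(mul(Z, SZ), add(SZ, Z))))))
  →21  S(S(add(add(SZ, Z), mul(add(Z, add(Z, Z)), add(mul(Z, SZ), add(SZ, Z))))))
  →22  S(S(add(S(add(Z, Z)), mul(add(Z, add(Z, Z)), add(mul(Z, SZ), add(SZ, Z))))))
  →23  S(S(S(add(add(Z, Z), mul(add(Z, add(Z, Z)), add(mul(Z, SZ), add(SZ, Z)))))))
  →24  S(S(S(add(Z, mul(add(Z, add(Z, Z)), add(mul(Z, SZ), add(SZ, Z)))))))
  →25  S(S(S(mul(add(Z, add(Z, Z)), add(mul(Z, SZ), add(SZ, Z))))))
  →26  S(S(S(mul(add(Z, Z), add(mul(Z, SZ), add(SZ, Z))))))
  →27  S(S(S(mul(Z, add(mul(Z, SZ), add(SZ, Z))))))
  →28  SSSZ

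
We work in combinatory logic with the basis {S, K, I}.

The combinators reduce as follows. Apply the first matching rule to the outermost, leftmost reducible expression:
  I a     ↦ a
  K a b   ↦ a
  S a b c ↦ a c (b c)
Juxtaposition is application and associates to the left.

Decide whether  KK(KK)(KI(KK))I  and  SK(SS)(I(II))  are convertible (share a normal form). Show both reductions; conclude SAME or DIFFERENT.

Answer: SAME — A ⇓ I, B ⇓ I

Working:
Term A:
  start: KK(KK)(KI(KK))I
  [1] K(KI(KK))I
  [2] KI(KK)
  [3] I

Term B:
  start: SK(SS)(I(II))
  [1] K(I(II))(SS(I(II)))
  [2] I(II)
  [3] II
  [4] I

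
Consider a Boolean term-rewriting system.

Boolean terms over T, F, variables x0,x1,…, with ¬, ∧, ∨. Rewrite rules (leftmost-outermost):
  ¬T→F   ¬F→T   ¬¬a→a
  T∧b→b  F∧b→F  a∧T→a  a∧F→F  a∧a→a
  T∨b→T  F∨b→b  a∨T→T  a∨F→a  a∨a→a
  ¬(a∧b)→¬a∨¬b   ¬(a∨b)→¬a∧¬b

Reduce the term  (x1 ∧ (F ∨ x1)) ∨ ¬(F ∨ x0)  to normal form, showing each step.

  start: (x1 ∧ (F ∨ x1)) ∨ ¬(F ∨ x0)
  step 1: (x1 ∧ x1) ∨ ¬(F ∨ x0)
  step 2: x1 ∨ ¬(F ∨ x0)
  step 3: x1 ∨ (¬F ∧ ¬x0)
  step 4: x1 ∨ (T ∧ ¬x0)
  step 5: x1 ∨ ¬x0

Answer: normal form = x1 ∨ ¬x0  (in 5 steps)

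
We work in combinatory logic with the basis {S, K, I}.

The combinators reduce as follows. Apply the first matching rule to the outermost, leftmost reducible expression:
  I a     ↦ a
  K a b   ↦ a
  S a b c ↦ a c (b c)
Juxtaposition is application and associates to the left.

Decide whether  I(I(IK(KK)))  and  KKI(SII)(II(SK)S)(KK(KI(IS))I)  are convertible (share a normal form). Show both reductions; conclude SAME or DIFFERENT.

Term A:
  start: I(I(IK(KK)))
  step 1: I(IK(KK))
  step 2: IK(KK)
  step 3: K(KK)

Term B:
  start: KKI(SII)(II(SK)S)(KK(KI(IS))I)
  step 1: K(SII)(II(SK)S)(KK(KI(IS))I)
  step 2: SII(KK(KI(IS))I)
  step 3: I(KK(KI(IS))I)(I(KK(KI(IS))I))
  step 4: KK(KI(IS))I(I(KK(KI(IS))I))
  step 5: KI(I(KK(KI(IS))I))
  step 6: I

Answer: DIFFERENT — A ⇓ K(KK), B ⇓ I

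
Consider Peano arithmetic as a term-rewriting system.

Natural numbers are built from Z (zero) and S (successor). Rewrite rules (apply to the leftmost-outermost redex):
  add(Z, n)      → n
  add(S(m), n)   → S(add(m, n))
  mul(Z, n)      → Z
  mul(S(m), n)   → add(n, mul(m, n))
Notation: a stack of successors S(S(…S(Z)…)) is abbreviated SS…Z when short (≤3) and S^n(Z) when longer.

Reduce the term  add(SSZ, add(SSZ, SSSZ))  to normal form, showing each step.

  start: add(SSZ, add(SSZ, SSSZ))
  [1] S(add(SZ, add(SSZ, SSSZ)))
  [2] S(S(add(Z, add(SSZ, SSSZ))))
  [3] S(S(add(SSZ, SSSZ)))
  [4] S(S(S(add(SZ, SSSZ))))
  [5] S(S(S(S(add(Z, SSSZ)))))
  [6] S^7(Z)

Answer: normal form = S^7(Z)  (in 6 steps)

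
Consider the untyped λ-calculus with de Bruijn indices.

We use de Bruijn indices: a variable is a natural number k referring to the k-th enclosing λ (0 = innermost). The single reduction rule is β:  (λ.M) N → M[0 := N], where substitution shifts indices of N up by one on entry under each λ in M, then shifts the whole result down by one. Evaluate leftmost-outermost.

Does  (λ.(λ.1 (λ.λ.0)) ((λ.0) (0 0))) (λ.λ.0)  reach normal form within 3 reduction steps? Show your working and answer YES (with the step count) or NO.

  start: (λ.(λ.1 (λ.λ.0)) ((λ.0) (0 0))) (λ.λ.0)
  →1  (λ.(λ.λ.0) (λ.λ.0)) ((λ.0) ((λ.λ.0) (λ.λ.0)))
  →2  (λ.λ.0) (λ.λ.0)
  →3  λ.0

Answer: YES — reaches normal form λ.0 in 3 ≤ 3 steps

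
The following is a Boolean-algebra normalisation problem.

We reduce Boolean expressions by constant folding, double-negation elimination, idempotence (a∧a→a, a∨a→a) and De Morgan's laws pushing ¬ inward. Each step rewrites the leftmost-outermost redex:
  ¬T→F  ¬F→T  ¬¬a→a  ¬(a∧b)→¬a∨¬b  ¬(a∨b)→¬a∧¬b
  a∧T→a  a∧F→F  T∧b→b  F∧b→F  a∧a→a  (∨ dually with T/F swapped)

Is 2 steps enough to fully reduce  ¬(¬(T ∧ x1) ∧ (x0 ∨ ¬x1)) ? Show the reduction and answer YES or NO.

  start: ¬(¬(T ∧ x1) ∧ (x0 ∨ ¬x1))
  step 1: ¬¬(T ∧ x1) ∨ ¬(x0 ∨ ¬x1)
  step 2: (T ∧ x1) ∨ ¬(x0 ∨ ¬x1)

Answer: NO — after 2 steps the term is (T ∧ x1) ∨ ¬(x0 ∨ ¬x1), not yet normal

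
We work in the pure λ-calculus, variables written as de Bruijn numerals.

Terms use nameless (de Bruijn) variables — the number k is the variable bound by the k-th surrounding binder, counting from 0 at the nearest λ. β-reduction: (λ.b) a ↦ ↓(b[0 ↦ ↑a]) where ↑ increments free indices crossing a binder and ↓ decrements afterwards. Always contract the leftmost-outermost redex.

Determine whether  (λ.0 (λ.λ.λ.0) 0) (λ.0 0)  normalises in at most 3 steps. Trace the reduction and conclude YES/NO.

Answer: NO — after 3 steps the term is (λ.λ.0) (λ.0 0), not yet normal

Reduction:
  start: (λ.0 (λ.λ.λ.0) 0) (λ.0 0)
  →1  (λ.0 0) (λ.λ.λ.0) (λ.0 0)
  →2  (λ.λ.λ.0) (λ.λ.λ.0) (λ.0 0)
  →3  (λ.λ.0) (λ.0 0)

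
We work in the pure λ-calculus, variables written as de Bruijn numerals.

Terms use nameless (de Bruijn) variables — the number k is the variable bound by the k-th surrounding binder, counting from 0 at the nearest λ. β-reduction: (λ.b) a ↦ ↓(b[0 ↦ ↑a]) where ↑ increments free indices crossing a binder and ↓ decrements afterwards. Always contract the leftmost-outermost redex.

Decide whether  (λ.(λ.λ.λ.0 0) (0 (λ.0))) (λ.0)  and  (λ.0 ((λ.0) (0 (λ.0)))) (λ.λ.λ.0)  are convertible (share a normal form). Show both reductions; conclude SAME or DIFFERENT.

Answer: DIFFERENT — A ⇓ λ.λ.0 0, B ⇓ λ.λ.0

Working:
Term A:
  start: (λ.(λ.λ.λ.0 0) (0 (λ.0))) (λ.0)
  →1  (λ.λ.λ.0 0) ((λ.0) (λ.0))
  →2  λ.λ.0 0

Term B:
  start: (λ.0 ((λ.0) (0 (λ.0)))) (λ.λ.λ.0)
  →1  (λ.λ.λ.0) ((λ.0) ((λ.λ.λ.0) (λ.0)))
  →2  λ.λ.0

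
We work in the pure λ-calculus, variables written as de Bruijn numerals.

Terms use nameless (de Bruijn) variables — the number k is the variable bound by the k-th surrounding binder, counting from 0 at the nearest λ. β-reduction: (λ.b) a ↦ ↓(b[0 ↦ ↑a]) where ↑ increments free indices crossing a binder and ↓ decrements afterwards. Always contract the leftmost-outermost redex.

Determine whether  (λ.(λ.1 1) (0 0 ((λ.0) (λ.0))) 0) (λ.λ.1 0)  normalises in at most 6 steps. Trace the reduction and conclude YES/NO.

Answer: YES — reaches normal form λ.λ.1 0 in 6 ≤ 6 steps

Derivation:
  start: (λ.(λ.1 1) (0 0 ((λ.0) (λ.0))) 0) (λ.λ.1 0)
  →1  (λ.(λ.λ.1 0) (λ.λ.1 0)) ((λ.λ.1 0) (λ.λ.1 0) ((λ.0) (λ.0))) (λ.λ.1 0)
  →2  (λ.λ.1 0) (λ.λ.1 0) (λ.λ.1 0)
  →3  (λ.(λ.λ.1 0) 0) (λ.λ.1 0)
  →4  (λ.λ.1 0) (λ.λ.1 0)
  →5  λ.(λ.λ.1 0) 0
  →6  λ.λ.1 0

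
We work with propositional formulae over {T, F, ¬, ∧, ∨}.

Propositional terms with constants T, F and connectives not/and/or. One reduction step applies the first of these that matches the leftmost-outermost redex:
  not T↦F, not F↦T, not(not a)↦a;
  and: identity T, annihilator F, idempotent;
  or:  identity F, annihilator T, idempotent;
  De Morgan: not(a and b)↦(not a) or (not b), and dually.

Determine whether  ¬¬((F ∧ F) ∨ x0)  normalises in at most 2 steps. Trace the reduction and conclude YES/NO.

Answer: NO — after 2 steps the term is F ∨ x0, not yet normal

Reduction:
  start: ¬¬((F ∧ F) ∨ x0)
  [1] (F ∧ F) ∨ x0
  [2] F ∨ x0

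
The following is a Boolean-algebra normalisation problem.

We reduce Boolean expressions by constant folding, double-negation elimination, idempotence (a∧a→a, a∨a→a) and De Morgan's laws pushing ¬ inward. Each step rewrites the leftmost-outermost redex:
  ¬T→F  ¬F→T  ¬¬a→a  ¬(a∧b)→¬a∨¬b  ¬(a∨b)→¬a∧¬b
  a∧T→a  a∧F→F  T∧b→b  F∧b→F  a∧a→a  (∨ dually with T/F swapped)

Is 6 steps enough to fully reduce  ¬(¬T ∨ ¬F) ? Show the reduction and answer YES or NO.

  start: ¬(¬T ∨ ¬F)
  step 1: ¬¬T ∧ ¬¬F
  step 2: T ∧ ¬¬F
  step 3: ¬¬F
  step 4: F

Answer: YES — reaches normal form F in 4 ≤ 6 steps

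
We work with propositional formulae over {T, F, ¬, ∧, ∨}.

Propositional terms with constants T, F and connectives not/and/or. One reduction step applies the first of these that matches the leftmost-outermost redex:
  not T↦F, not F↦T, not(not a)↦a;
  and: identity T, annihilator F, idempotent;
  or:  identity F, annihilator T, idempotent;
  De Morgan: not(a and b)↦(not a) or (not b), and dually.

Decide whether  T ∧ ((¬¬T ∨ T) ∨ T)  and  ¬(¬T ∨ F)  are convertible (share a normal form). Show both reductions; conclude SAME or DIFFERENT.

Term A:
  start: T ∧ ((¬¬T ∨ T) ∨ T)
  →1  (¬¬T ∨ T) ∨ T
  →2  T

Term B:
  start: ¬(¬T ∨ F)
  →1  ¬¬T ∧ ¬F
  →2  T ∧ ¬F
  →3  ¬F
  →4  T

Answer: SAME — A ⇓ T, B ⇓ T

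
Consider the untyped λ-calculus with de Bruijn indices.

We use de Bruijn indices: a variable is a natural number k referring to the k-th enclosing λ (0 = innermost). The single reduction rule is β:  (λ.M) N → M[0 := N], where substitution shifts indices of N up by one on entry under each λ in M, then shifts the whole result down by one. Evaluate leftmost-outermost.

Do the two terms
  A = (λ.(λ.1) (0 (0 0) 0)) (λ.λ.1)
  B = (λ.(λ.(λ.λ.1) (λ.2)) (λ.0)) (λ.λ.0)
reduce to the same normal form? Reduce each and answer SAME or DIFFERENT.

Answer: DIFFERENT — A ⇓ λ.λ.1, B ⇓ λ.λ.λ.λ.0

Derivation:
Term A:
  start: (λ.(λ.1) (0 (0 0) 0)) (λ.λ.1)
  →1  (λ.λ.λ.1) ((λ.λ.1) ((λ.λ.1) (λ.λ.1)) (λ.λ.1))
  →2  λ.λ.1

Term B:
  start: (λ.(λ.(λ.λ.1) (λ.2)) (λ.0)) (λ.λ.0)
  →1  (λ.(λ.λ.1) (λ.λ.λ.0)) (λ.0)
  →2  (λ.λ.1) (λ.λ.λ.0)
  →3  λ.λ.λ.λ.0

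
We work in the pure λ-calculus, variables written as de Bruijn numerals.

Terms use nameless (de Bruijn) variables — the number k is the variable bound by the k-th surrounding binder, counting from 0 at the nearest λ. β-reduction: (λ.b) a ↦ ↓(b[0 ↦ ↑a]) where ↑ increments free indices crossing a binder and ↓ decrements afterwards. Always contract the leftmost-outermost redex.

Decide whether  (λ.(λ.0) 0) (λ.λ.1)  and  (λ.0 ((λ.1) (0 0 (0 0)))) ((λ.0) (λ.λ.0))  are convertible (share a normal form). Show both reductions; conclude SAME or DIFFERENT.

Term A:
  start: (λ.(λ.0) 0) (λ.λ.1)
  step 1: (λ.0) (λ.λ.1)
  step 2: λ.λ.1

Term B:
  start: (λ.0 ((λ.1) (0 0 (0 0)))) ((λ.0) (λ.λ.0))
  step 1: (λ.0) (λ.λ.0) ((λ.(λ.0) (λ.λ.0)) ((λ.0) (λ.λ.0) ((λ.0) (λ.λ.0)) ((λ.0) (λ.λ.0) ((λ.0) (λ.λ.0)))))
  step 2: (λ.λ.0) ((λ.(λ.0) (λ.λ.0)) ((λ.0) (λ.λ.0) ((λ.0) (λ.λ.0)) ((λ.0) (λ.λ.0) ((λ.0) (λ.λ.0)))))
  step 3: λ.0

Answer: DIFFERENT — A ⇓ λ.λ.1, B ⇓ λ.0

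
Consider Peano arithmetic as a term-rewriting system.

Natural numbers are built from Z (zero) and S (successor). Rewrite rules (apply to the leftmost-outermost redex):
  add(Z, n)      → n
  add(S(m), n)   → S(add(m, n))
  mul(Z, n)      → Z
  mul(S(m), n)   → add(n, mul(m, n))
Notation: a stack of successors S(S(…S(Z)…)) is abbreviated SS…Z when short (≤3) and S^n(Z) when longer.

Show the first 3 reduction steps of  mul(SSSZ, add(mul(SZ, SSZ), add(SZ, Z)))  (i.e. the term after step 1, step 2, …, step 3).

  start: mul(SSSZ, add(mul(SZ, SSZ), add(SZ, Z)))
  →1  add(add(mul(SZ, SSZ), add(SZ, Z)), mul(SSZ, add(mul(SZ, SSZ), add(SZ, Z))))
  →2  add(add(add(SSZ, mul(Z, SSZ)), add(SZ, Z)), mul(SSZ, add(mul(SZ, SSZ), add(SZ, Z))))
  →3  add(add(S(add(SZ, mul(Z, SSZ))), add(SZ, Z)), mul(SSZ, add(mul(SZ, SSZ), add(SZ, Z))))

Answer: after 3 steps: add(add(S(add(SZ, mul(Z, SSZ))), add(SZ, Z)), mul(SSZ, add(mul(SZ, SSZ), add(SZ, Z))))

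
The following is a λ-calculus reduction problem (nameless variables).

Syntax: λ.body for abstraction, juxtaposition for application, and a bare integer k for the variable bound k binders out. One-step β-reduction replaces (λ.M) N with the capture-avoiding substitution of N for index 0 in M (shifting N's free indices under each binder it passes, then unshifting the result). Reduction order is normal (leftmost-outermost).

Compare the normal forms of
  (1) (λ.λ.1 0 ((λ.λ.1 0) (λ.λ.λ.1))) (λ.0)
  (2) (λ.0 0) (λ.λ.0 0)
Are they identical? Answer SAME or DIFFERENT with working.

Answer: DIFFERENT — A ⇓ λ.0 (λ.λ.λ.1), B ⇓ λ.0 0

Reduction:
Term A:
  start: (λ.λ.1 0 ((λ.λ.1 0) (λ.λ.λ.1))) (λ.0)
  [1] λ.(λ.0) 0 ((λ.λ.1 0) (λ.λ.λ.1))
  [2] λ.0 ((λ.λ.1 0) (λ.λ.λ.1))
  [3] λ.0 (λ.(λ.λ.λ.1) 0)
  [4] λ.0 (λ.λ.λ.1)

Term B:
  start: (λ.0 0) (λ.λ.0 0)
  [1] (λ.λ.0 0) (λ.λ.0 0)
  [2] λ.0 0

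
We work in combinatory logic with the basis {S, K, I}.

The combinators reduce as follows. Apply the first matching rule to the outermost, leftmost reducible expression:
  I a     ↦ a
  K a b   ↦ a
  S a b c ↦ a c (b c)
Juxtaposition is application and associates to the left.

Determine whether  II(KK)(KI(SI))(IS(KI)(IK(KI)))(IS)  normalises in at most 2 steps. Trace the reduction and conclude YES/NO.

  start: II(KK)(KI(SI))(IS(KI)(IK(KI)))(IS)
  step 1: I(KK)(KI(SI))(IS(KI)(IK(KI)))(IS)
  step 2: KK(KI(SI))(IS(KI)(IK(KI)))(IS)

Answer: NO — after 2 steps the term is KK(KI(SI))(IS(KI)(IK(KI)))(IS), not yet normal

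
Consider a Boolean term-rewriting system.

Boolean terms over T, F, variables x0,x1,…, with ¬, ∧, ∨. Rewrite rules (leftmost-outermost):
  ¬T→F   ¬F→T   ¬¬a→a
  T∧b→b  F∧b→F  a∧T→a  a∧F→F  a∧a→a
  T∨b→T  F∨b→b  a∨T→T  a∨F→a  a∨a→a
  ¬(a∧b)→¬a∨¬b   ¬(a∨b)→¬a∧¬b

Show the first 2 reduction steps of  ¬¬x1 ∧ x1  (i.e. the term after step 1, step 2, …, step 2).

  start: ¬¬x1 ∧ x1
  step 1: x1 ∧ x1
  step 2: x1

Answer: after 2 steps: x1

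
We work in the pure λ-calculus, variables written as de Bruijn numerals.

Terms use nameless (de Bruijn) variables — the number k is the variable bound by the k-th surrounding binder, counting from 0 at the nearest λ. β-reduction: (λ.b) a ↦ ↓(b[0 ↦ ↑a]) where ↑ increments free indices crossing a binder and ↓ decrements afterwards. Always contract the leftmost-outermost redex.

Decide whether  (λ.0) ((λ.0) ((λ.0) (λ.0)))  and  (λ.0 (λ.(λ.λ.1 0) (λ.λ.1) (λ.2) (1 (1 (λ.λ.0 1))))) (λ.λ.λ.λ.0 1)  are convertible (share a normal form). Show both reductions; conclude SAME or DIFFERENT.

Term A:
  start: (λ.0) ((λ.0) ((λ.0) (λ.0)))
  step 1: (λ.0) ((λ.0) (λ.0))
  step 2: (λ.0) (λ.0)
  step 3: λ.0

Term B:
  start: (λ.0 (λ.(λ.λ.1 0) (λ.λ.1) (λ.2) (1 (1 (λ.λ.0 1))))) (λ.λ.λ.λ.0 1)
  step 1: (λ.λ.λ.λ.0 1) (λ.(λ.λ.1 0) (λ.λ.1) (λ.λ.λ.λ.λ.0 1) ((λ.λ.λ.λ.0 1) ((λ.λ.λ.λ.0 1) (λ.λ.0 1))))
  step 2: λ.λ.λ.0 1

Answer: DIFFERENT — A ⇓ λ.0, B ⇓ λ.λ.λ.0 1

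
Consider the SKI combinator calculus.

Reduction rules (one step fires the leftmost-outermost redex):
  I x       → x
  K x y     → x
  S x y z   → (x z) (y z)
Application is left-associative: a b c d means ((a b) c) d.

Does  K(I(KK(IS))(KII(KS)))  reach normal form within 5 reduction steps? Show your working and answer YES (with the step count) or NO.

Answer: YES — reaches normal form K(K(KS)) in 4 ≤ 5 steps

Derivation:
  start: K(I(KK(IS))(KII(KS)))
  [1] K(KK(IS)(KII(KS)))
  [2] K(K(KII(KS)))
  [3] K(K(I(KS)))
  [4] K(K(KS))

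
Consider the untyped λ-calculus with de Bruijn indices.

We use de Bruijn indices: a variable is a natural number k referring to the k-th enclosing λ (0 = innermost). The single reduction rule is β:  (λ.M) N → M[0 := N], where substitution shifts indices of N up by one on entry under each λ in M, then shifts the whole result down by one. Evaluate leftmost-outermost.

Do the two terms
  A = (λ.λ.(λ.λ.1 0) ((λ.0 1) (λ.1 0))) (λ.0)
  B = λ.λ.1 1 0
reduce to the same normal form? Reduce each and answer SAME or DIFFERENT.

Term A:
  start: (λ.λ.(λ.λ.1 0) ((λ.0 1) (λ.1 0))) (λ.0)
  →1  λ.(λ.λ.1 0) ((λ.0 1) (λ.1 0))
  →2  λ.λ.(λ.0 2) (λ.2 0) 0
  →3  λ.λ.(λ.2 0) 1 0
  →4  λ.λ.1 1 0

Term B:
  start: λ.λ.1 1 0

Answer: SAME — A ⇓ λ.λ.1 1 0, B ⇓ λ.λ.1 1 0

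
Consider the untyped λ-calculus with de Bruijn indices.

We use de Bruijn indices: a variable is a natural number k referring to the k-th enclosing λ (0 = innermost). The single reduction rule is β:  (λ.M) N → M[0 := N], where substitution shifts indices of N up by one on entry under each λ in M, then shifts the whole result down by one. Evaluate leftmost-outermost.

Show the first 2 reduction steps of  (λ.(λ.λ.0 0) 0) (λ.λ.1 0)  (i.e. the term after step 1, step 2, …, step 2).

Answer: after 2 steps: λ.0 0

Derivation:
  start: (λ.(λ.λ.0 0) 0) (λ.λ.1 0)
  →1  (λ.λ.0 0) (λ.λ.1 0)
  →2  λ.0 0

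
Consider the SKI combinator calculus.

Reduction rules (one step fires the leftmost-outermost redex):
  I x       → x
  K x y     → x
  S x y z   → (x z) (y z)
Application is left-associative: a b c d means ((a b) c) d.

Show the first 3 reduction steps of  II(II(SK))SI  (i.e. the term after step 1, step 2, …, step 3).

Answer: after 3 steps: I(SK)SI

Derivation:
  start: II(II(SK))SI
  step 1: I(II(SK))SI
  step 2: II(SK)SI
  step 3: I(SK)SI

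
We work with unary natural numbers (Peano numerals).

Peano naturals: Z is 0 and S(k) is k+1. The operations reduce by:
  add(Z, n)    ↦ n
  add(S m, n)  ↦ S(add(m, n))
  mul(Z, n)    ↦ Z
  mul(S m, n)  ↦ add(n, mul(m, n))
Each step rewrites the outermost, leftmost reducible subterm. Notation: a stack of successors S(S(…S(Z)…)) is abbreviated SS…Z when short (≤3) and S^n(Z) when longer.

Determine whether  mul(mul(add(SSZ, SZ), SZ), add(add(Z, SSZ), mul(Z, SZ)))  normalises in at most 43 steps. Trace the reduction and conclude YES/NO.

Answer: YES — reaches normal form S^6(Z) in 41 ≤ 43 steps

Reduction:
  start: mul(mul(add(SSZ, SZ), SZ), add(add(Z, SSZ), mul(Z, SZ)))
  [1] mul(mul(S(add(SZ, SZ)), SZ), add(add(Z, SSZ), mul(Z, SZ)))
  [2] mul(add(SZ, mul(add(SZ, SZ), SZ)), add(add(Z, SSZ), mul(Z, SZ)))
  [3] mul(S(add(Z, mul(add(SZ, SZ), SZ))), add(add(Z, SSZ), mul(Z, SZ)))
  [4] add(add(add(Z, SSZ), mul(Z, SZ)), mul(add(Z, mul(add(SZ, SZ), SZ)), add(add(Z, SSZ), mul(Z, SZ))))
  [5] add(add(SSZ, mul(Z, SZ)), mul(add(Z, mul(add(SZ, SZ), SZ)), add(add(Z, SSZ), mul(Z, SZ))))
  [6] add(S(add(SZ, mul(Z, SZ))), mul(add(Z, mul(add(SZ, SZ), SZ)), add(add(Z, SSZ), mul(Z, SZ))))
  [7] S(add(add(SZ, mul(Z, SZ)), mul(add(Z, mul(add(SZ, SZ), SZ)), add(add(Z, SSZ), mul(Z, SZ)))))
  [8] S(add(S(add(Z, mul(Z, SZ))), mul(add(Z, mul(add(SZ, SZ), SZ)), add(add(Z, SSZ), mul(Z, SZ)))))
  [9] S(S(add(add(Z, mul(Z, SZ)), mul(add(Z, mul(add(SZ, SZ), SZ)), add(add(Z, SSZ), mul(Z, SZ))))))
  [10] S(S(add(mul(Z, SZ), mul(add(Z, mul(add(SZ, SZ), SZ)), add(add(Z, SSZ), mul(Z, SZ))))))
  [11] S(S(add(Z, mul(add(Z, mul(add(SZ, SZ), SZ)), add(add(Z, SSZ), mul(Z, SZ))))))
  [12] S(S(mul(add(Z, mul(add(SZ, SZ), SZ)), add(add(Z, SSZ), mul(Z, SZ)))))
  [13] S(S(mul(mul(add(SZ, SZ), SZ), add(add(Z, SSZ), mul(Z, SZ)))))
  [14] S(S(mul(mul(S(add(Z, SZ)), SZ), add(add(Z, SSZ), mul(Z, SZ)))))
  [15] S(S(mul(add(SZ, mul(add(Z, SZ), SZ)), add(add(Z, SSZ), mul(Z, SZ)))))
  [16] S(S(mul(S(add(Z, mul(add(Z, SZ), SZ))), add(add(Z, SSZ), mul(Z, SZ)))))
  [17] S(S(add(add(add(Z, SSZ), mul(Z, SZ)), mul(add(Z, mul(add(Z, SZ), SZ)), add(add(Z, SSZ), mul(Z, SZ))))))
  [18] S(S(add(add(SSZ, mul(Z, SZ)), mul(add(Z, mul(add(Z, SZ), SZ)), add(add(Z, SSZ), mul(Z, SZ))))))
  [19] S(S(add(S(add(SZ, mul(Z, SZ))), mul(add(Z, mul(add(Z, SZ), SZ)), add(add(Z, SSZ), mul(Z, SZ))))))
  [20] S(S(S(add(add(SZ, mul(Z, SZ)), mul(add(Z, mul(add(Z, SZ), SZ)), add(add(Z, SSZ), mul(Z, SZ)))))))
  [21] S(S(S(add(S(add(Z, mul(Z, SZ))), mul(add(Z, mul(add(Z, SZ), SZ)), add(add(Z, SSZ), mul(Z, SZ)))))))
  [22] S(S(S(S(add(add(Z, mul(Z, SZ)), mul(add(Z, mul(add(Z, SZ), SZ)), add(add(Z, SSZ), mul(Z, SZ))))))))
  [23] S(S(S(S(add(mul(Z, SZ), mul(add(Z, mul(add(Z, SZ), SZ)), add(add(Z, SSZ), mul(Z, SZ))))))))
  [24] S(S(S(S(add(Z, mul(add(Z, mul(add(Z, SZ), SZ)), add(add(Z, SSZ), mul(Z, SZ))))))))
  [25] S(S(S(S(mul(add(Z, mul(add(Z, SZ), SZ)), add(add(Z, SSZ), mul(Z, SZ)))))))
  [26] S(S(S(S(mul(mul(add(Z, SZ), SZ), add(add(Z, SSZ), mul(Z, SZ)))))))
  [27] S(S(S(S(mul(mul(SZ, SZ), add(add(Z, SSZ), mul(Z, SZ)))))))
  [28] S(S(S(S(mul(add(SZ, mul(Z, SZ)), add(add(Z, SSZ), mul(Z, SZ)))))))
  [29] S(S(S(S(mul(S(add(Z, mul(Z, SZ))), add(add(Z, SSZ), mul(Z, SZ)))))))
  [30] S(S(S(S(add(add(add(Z, SSZ), mul(Z, SZ)), mul(add(Z, mul(Z, SZ)), add(add(Z, SSZ), mul(Z, SZ))))))))
  [31] S(S(S(S(add(add(SSZ, mul(Z, SZ)), mul(add(Z, mul(Z, SZ)), add(add(Z, SSZ), mul(Z, SZ))))))))
  [32] S(S(S(S(add(S(add(SZ, mul(Z, SZ))), mul(add(Z, mul(Z, SZ)), add(add(Z, SSZ), mul(Z, SZ))))))))
  [33] S(S(S(S(S(add(add(SZ, mul(Z, SZ)), mul(add(Z, mul(Z, SZ)), add(add(Z, SSZ), mul(Z, SZ)))))))))
  [34] S(S(S(S(S(add(S(add(Z, mul(Z, SZ))), mul(add(Z, mul(Z, SZ)), add(add(Z, SSZ), mul(Z, SZ)))))))))
  [35] S(S(S(S(S(S(add(add(Z, mul(Z, SZ)), mul(add(Z, mul(Z, SZ)), add(add(Z, SSZ), mul(Z, SZ))))))))))
  [36] S(S(S(S(S(S(add(mul(Z, SZ), mul(add(Z, mul(Z, SZ)), add(add(Z, SSZ), mul(Z, SZ))))))))))
  [37] S(S(S(S(S(S(add(Z, mul(add(Z, mul(Z, SZ)), add(add(Z, SSZ), mul(Z, SZ))))))))))
  [38] S(S(S(S(S(S(mul(add(Z, mul(Z, SZ)), add(add(Z, SSZ), mul(Z, SZ)))))))))
  [39] S(S(S(S(S(S(mul(mul(Z, SZ), add(add(Z, SSZ), mul(Z, SZ)))))))))
  [40] S(S(S(S(S(S(mul(Z, add(add(Z, SSZ), mul(Z, SZ)))))))))
  [41] S^6(Z)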